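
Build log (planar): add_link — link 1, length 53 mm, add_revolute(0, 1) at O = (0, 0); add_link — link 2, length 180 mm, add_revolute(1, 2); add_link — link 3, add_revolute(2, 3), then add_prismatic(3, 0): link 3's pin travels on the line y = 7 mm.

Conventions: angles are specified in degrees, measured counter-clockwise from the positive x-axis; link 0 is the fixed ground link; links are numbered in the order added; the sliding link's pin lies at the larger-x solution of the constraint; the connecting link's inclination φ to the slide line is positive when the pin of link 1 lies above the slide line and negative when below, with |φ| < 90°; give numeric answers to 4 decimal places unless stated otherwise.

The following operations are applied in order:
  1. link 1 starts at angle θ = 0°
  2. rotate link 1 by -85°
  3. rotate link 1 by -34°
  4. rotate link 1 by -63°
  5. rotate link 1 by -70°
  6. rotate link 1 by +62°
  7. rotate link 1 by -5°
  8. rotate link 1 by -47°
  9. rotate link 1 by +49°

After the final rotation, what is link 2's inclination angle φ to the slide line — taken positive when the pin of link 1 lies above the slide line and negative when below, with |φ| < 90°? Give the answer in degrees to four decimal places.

geometry: r = 53 mm, L = 180 mm, e = 7 mm; θ starts at 0°
rotate link 1 by -85°: θ ← 0° -85° = -85°
rotate link 1 by -34°: θ ← -85° -34° = -119°
rotate link 1 by -63°: θ ← -119° -63° = -182°
rotate link 1 by -70°: θ ← -182° -70° = -252°
rotate link 1 by +62°: θ ← -252° +62° = -190°
rotate link 1 by -5°: θ ← -190° -5° = -195°
rotate link 1 by -47°: θ ← -195° -47° = -242°
rotate link 1 by +49°: θ ← -242° +49° = -193°
h = r sin θ − e = 11.922406 − 7 = 4.922406
sin φ = h / L = 4.922406 / 180 = 0.02734670
φ = arcsin(0.02734670) = 1.567046°

1.5670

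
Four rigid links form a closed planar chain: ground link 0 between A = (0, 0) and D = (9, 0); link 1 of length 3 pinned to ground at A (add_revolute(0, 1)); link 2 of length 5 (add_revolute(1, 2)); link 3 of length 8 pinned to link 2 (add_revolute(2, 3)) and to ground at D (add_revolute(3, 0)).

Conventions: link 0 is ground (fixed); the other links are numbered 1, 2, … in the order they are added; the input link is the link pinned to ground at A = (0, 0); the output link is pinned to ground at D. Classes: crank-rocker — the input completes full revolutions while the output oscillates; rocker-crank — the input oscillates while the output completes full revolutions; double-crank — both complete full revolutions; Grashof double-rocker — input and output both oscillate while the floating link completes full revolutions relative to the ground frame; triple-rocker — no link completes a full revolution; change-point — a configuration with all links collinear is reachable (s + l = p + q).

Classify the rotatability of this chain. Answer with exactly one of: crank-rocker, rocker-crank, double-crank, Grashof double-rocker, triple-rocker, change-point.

lengths: ground=9, input=3, coupler=5, output=8
sorted: s=3 (shortest), l=9 (longest), p+q=13
s + l = 12 vs p + q = 13
s + l < p + q (Grashof) with shortest = input link → crank-rocker

crank-rocker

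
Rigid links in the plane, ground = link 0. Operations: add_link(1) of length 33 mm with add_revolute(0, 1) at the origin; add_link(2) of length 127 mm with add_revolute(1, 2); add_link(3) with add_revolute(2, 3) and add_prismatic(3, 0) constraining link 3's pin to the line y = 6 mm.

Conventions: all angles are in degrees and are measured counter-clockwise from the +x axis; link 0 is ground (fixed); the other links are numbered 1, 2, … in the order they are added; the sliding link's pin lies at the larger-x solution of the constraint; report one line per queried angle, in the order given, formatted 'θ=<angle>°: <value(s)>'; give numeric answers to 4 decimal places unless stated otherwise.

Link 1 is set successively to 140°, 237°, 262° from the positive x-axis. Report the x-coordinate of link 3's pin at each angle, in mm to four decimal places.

geometry: r = 33 mm, L = 127 mm, e = 6 mm
θ=140°: crank pin P = (r cos θ, r sin θ) = (-25.279467, 21.211991)
θ=140°: h = r sin θ − e = 21.211991 − 6 = 15.211991
θ=140°: x = r cos θ + √(L² − h²) = -25.279467 + 126.085667 = 100.806200
θ=237°: crank pin P = (r cos θ, r sin θ) = (-17.973088, -27.676129)
θ=237°: h = r sin θ − e = -27.676129 − 6 = -33.676129
θ=237°: x = r cos θ + √(L² − h²) = -17.973088 + 122.453740 = 104.480651
θ=262°: crank pin P = (r cos θ, r sin θ) = (-4.592712, -32.678846)
θ=262°: h = r sin θ − e = -32.678846 − 6 = -38.678846
θ=262°: x = r cos θ + √(L² − h²) = -4.592712 + 120.966718 = 116.374006

θ=140°: 100.8062
θ=237°: 104.4807
θ=262°: 116.3740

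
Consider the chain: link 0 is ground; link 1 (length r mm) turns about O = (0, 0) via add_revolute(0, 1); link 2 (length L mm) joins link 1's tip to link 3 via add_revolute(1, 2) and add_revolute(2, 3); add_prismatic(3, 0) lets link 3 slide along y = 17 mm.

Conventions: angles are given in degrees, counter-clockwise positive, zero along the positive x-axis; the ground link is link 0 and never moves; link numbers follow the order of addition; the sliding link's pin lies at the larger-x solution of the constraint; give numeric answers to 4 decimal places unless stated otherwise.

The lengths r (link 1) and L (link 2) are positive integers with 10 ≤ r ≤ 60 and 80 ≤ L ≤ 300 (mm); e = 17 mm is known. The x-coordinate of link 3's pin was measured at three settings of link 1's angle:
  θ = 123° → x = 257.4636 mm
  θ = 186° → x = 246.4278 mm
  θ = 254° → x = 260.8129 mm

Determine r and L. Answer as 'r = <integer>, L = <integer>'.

constraint per measurement: (x − r cos θ)² + (r sin θ − e)² = L²
subtracting the θ₁ and θ₂ equations cancels the r² and L² terms:
r = (x₁² − x₂²) / (2[(x₁cos θ₁ + e sin θ₁) − (x₂cos θ₂ + e sin θ₂)]) = 23.0001 → r = 23
L² = (x₁ − r cos θ₁)² + (r sin θ₁ − e)² = 72900.0024 → L = 270.0000 → L = 270
check at θ₃=254°: x = 260.8129 (printed 260.8129) ✓

r = 23, L = 270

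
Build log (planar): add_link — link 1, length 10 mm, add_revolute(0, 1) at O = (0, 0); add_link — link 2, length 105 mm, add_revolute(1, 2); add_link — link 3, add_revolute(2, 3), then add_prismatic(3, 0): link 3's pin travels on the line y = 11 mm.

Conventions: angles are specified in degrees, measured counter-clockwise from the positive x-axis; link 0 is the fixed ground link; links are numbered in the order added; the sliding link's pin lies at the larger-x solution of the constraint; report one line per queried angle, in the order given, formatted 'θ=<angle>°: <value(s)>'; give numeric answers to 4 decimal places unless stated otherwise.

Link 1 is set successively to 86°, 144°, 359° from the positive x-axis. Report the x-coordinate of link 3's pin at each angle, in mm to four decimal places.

geometry: r = 10 mm, L = 105 mm, e = 11 mm
θ=86°: crank pin P = (r cos θ, r sin θ) = (0.697565, 9.975641)
θ=86°: h = r sin θ − e = 9.975641 − 11 = -1.024359
θ=86°: x = r cos θ + √(L² − h²) = 0.697565 + 104.995003 = 105.692568
θ=144°: crank pin P = (r cos θ, r sin θ) = (-8.090170, 5.877853)
θ=144°: h = r sin θ − e = 5.877853 − 11 = -5.122147
θ=144°: x = r cos θ + √(L² − h²) = -8.090170 + 104.874990 = 96.784820
θ=359°: crank pin P = (r cos θ, r sin θ) = (9.998477, -0.174524)
θ=359°: h = r sin θ − e = -0.174524 − 11 = -11.174524
θ=359°: x = r cos θ + √(L² − h²) = 9.998477 + 104.403688 = 114.402165

θ=86°: 105.6926
θ=144°: 96.7848
θ=359°: 114.4022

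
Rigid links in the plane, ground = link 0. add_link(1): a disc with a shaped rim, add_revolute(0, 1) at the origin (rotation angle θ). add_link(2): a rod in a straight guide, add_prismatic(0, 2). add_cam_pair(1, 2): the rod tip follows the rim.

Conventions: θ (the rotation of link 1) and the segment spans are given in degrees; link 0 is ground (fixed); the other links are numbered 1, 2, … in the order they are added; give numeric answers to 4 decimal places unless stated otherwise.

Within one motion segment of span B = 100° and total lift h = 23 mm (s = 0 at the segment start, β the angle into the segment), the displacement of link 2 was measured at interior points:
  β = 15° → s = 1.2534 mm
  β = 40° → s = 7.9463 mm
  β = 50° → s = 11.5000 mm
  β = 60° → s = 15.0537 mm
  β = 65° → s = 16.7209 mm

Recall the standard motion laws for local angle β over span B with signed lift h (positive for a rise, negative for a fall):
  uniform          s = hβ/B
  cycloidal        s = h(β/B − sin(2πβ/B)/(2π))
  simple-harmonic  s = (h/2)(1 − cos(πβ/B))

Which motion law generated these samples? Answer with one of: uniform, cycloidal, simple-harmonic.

candidates at β/B = r: uniform s = h·r (linear in β); cycloidal s = h·(r − sin(2πr)/(2π)); simple-harmonic s = (h/2)(1 − cos(πr))
β=15°: printed 1.2534 | uniform 3.4500, cycloidal 0.4885, simple-harmonic 1.2534
β=40°: printed 7.9463 | uniform 9.2000, cycloidal 7.0484, simple-harmonic 7.9463
β=50°: printed 11.5000 | uniform 11.5000, cycloidal 11.5000, simple-harmonic 11.5000
β=60°: printed 15.0537 | uniform 13.8000, cycloidal 15.9516, simple-harmonic 15.0537
β=65°: printed 16.7209 | uniform 14.9500, cycloidal 17.9115, simple-harmonic 16.7209
only one law matches every sample → simple-harmonic

simple-harmonic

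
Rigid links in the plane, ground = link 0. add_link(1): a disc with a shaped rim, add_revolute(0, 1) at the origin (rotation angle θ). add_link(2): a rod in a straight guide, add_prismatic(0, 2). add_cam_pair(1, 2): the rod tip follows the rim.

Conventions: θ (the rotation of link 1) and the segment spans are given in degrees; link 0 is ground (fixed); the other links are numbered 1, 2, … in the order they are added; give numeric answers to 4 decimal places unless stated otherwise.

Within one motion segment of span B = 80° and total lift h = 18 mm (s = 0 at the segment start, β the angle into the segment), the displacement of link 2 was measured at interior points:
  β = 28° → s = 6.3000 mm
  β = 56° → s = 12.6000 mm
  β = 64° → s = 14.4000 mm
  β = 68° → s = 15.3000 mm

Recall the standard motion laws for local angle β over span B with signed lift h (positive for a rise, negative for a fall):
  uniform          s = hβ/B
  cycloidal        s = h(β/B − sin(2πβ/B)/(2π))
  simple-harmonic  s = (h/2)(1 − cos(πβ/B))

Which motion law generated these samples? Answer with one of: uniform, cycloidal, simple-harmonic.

candidates at β/B = r: uniform s = h·r (linear in β); cycloidal s = h·(r − sin(2πr)/(2π)); simple-harmonic s = (h/2)(1 − cos(πr))
β=28°: printed 6.3000 | uniform 6.3000, cycloidal 3.9823, simple-harmonic 4.9141
β=56°: printed 12.6000 | uniform 12.6000, cycloidal 15.3246, simple-harmonic 14.2901
β=64°: printed 14.4000 | uniform 14.4000, cycloidal 17.1246, simple-harmonic 16.2812
β=68°: printed 15.3000 | uniform 15.3000, cycloidal 17.6177, simple-harmonic 17.0191
only one law matches every sample → uniform

uniform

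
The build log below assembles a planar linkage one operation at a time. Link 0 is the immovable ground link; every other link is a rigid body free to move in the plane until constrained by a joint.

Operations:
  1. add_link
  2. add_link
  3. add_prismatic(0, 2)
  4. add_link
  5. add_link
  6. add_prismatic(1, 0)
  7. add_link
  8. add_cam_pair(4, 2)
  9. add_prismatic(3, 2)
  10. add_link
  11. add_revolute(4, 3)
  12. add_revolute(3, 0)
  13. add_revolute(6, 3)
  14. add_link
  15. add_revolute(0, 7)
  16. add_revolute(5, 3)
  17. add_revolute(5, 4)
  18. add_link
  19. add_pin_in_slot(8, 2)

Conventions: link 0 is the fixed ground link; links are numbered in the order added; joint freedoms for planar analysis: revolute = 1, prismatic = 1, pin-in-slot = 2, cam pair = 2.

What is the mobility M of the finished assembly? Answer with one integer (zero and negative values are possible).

link 0 = ground. State L|J1|J2 = 1|0|0
+link1  2|0|0
+link2  3|0|0
P(0,2) f=1→J1  3|1|0
+link3  4|1|0
+link4  5|1|0
P(1,0) f=1→J1  5|2|0
+link5  6|2|0
C(4,2) f=2→J2  6|2|1
P(3,2) f=1→J1  6|3|1
+link6  7|3|1
R(4,3) f=1→J1  7|4|1
R(3,0) f=1→J1  7|5|1
R(6,3) f=1→J1  7|6|1
+link7  8|6|1
R(0,7) f=1→J1  8|7|1
R(5,3) f=1→J1  8|8|1
R(5,4) f=1→J1  8|9|1
+link8  9|9|1
PS(8,2) f=2→J2  9|9|2
M = 3(9−1)−2·9−2 = 24−18−2 = 4

M = 4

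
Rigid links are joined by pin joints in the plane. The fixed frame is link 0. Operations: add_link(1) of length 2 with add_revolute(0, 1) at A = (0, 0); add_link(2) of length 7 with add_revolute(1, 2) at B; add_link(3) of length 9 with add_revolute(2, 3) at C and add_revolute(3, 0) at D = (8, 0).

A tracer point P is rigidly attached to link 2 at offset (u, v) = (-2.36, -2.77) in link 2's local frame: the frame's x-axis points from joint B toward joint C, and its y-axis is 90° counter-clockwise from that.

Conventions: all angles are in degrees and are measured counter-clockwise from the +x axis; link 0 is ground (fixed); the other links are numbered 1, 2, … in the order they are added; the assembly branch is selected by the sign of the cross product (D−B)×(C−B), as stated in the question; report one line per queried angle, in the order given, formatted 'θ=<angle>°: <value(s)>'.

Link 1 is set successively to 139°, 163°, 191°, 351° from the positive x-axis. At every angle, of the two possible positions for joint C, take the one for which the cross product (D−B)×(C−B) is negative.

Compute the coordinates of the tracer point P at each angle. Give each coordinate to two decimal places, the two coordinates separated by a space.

A=(0,0), D=(8.00,0)
θ=139°: B = A + 2.00·(cos139°, sin139°) = (-1.5094, 1.3121)
θ=139°: |BD| = 9.5995
θ=139°: circle(B,7.00) ∩ circle(D,9.00): a=3.1330, h=6.2597
θ=139°:   candidates: C₊=(2.4498,7.0849) cross=60.090; C₋=(0.7386,-5.3171) cross=-60.090
θ=139°:   branch - wants cross < 0 → take C=(0.7386,-5.3171) (cross=-60.090)
θ=139°: ex = (C−B)/|BC| = (0.3211,-0.9470); ey = (0.9470,0.3211)
θ=139°: P = B + -2.36·ex + -2.77·ey = (-4.8906,2.6576)
θ=163°: B = A + 2.00·(cos163°, sin163°) = (-1.9126, 0.5847)
θ=163°: |BD| = 9.9298
θ=163°: circle(B,7.00) ∩ circle(D,9.00): a=3.3536, h=6.1444
θ=163°:   candidates: C₊=(1.7970,6.5210) cross=61.013; C₋=(1.0734,-5.7464) cross=-61.013
θ=163°:   branch - wants cross < 0 → take C=(1.0734,-5.7464) (cross=-61.013)
θ=163°: ex = (C−B)/|BC| = (0.4266,-0.9045); ey = (0.9045,0.4266)
θ=163°: P = B + -2.36·ex + -2.77·ey = (-5.4247,1.5377)
θ=191°: B = A + 2.00·(cos191°, sin191°) = (-1.9633, -0.3816)
θ=191°: |BD| = 9.9706
θ=191°: circle(B,7.00) ∩ circle(D,9.00): a=3.3806, h=6.1296
θ=191°:   candidates: C₊=(1.1802,5.8729) cross=61.115; C₋=(1.6494,-6.3773) cross=-61.115
θ=191°:   branch - wants cross < 0 → take C=(1.6494,-6.3773) (cross=-61.115)
θ=191°: ex = (C−B)/|BC| = (0.5161,-0.8565); ey = (0.8565,0.5161)
θ=191°: P = B + -2.36·ex + -2.77·ey = (-5.5538,0.2102)
θ=351°: B = A + 2.00·(cos351°, sin351°) = (1.9754, -0.3129)
θ=351°: |BD| = 6.0327
θ=351°: circle(B,7.00) ∩ circle(D,9.00): a=0.3642, h=6.9905
θ=351°:   candidates: C₊=(1.9765,6.6871) cross=42.172; C₋=(2.7016,-7.2751) cross=-42.172
θ=351°:   branch - wants cross < 0 → take C=(2.7016,-7.2751) (cross=-42.172)
θ=351°: ex = (C−B)/|BC| = (0.1037,-0.9946); ey = (0.9946,0.1037)
θ=351°: P = B + -2.36·ex + -2.77·ey = (-1.0245,1.7470)

θ=139°: -4.89 2.66
θ=163°: -5.42 1.54
θ=191°: -5.55 0.21
θ=351°: -1.02 1.75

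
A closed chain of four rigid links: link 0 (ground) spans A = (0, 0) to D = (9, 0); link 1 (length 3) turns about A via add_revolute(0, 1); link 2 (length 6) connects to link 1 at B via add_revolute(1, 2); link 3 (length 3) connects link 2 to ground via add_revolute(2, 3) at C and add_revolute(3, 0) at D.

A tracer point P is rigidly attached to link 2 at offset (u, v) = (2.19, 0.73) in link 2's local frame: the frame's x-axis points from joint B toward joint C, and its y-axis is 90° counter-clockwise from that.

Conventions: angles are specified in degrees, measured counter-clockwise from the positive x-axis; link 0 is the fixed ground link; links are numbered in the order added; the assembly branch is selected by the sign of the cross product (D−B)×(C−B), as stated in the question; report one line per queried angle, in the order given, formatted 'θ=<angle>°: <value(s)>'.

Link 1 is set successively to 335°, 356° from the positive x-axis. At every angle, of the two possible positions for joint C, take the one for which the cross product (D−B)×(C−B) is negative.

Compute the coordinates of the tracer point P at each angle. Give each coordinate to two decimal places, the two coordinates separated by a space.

A=(0,0), D=(9.00,0)
θ=335°: B = A + 3.00·(cos335°, sin335°) = (2.7189, -1.2679)
θ=335°: |BD| = 6.4078
θ=335°: circle(B,6.00) ∩ circle(D,3.00): a=5.3107, h=2.7922
θ=335°:   candidates: C₊=(7.3722,2.5199) cross=17.892; C₋=(8.4771,-2.9541) cross=-17.892
θ=335°:   branch - wants cross < 0 → take C=(8.4771,-2.9541) (cross=-17.892)
θ=335°: ex = (C−B)/|BC| = (0.9597,-0.2810); ey = (0.2810,0.9597)
θ=335°: P = B + 2.19·ex + 0.73·ey = (5.0258,-1.1827)
θ=356°: B = A + 3.00·(cos356°, sin356°) = (2.9927, -0.2093)
θ=356°: |BD| = 6.0110
θ=356°: circle(B,6.00) ∩ circle(D,3.00): a=5.2514, h=2.9022
θ=356°:   candidates: C₊=(8.1398,2.8740) cross=17.445; C₋=(8.3419,-2.9269) cross=-17.445
θ=356°:   branch - wants cross < 0 → take C=(8.3419,-2.9269) (cross=-17.445)
θ=356°: ex = (C−B)/|BC| = (0.8915,-0.4529); ey = (0.4529,0.8915)
θ=356°: P = B + 2.19·ex + 0.73·ey = (5.2758,-0.5504)

θ=335°: 5.03 -1.18
θ=356°: 5.28 -0.55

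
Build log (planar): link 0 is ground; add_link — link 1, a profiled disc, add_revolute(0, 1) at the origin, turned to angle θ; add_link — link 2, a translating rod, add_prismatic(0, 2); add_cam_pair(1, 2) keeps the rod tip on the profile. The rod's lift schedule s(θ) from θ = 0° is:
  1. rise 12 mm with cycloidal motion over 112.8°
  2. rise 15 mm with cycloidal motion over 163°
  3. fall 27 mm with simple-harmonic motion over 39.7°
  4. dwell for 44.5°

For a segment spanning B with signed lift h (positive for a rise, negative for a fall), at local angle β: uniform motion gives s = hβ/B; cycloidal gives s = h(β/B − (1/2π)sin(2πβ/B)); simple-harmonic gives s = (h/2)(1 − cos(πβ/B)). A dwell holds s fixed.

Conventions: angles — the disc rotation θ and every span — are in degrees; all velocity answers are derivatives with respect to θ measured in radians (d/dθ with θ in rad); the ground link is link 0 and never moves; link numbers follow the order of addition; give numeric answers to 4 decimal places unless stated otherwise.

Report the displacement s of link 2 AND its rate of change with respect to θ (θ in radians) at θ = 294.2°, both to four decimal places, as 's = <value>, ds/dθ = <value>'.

seg 1 [0°–112.8°] cycloidal, h=12: full span → s += 12 → s = 12.0000
seg 2 [112.8°–275.8°] cycloidal, h=15: full span → s += 15 → s = 27.0000
seg 3 [275.8°–315.5°] simple-harmonic, h=-27: θ=294.2° here. β=18.4, B=39.7. -27/2·(1 − cos(π·0.4635)) = -11.9544 → s = 15.0456
velocity in seg [275.8°–315.5°] (simple-harmonic), θ in radians: β = 18.4° = 0.3211 rad, B = 39.7° = 0.6929 rad; ds/dθ = (πh/(2B)) sin(πβ/B) = (π·(-27)/(2·0.6929)) sin(π·0.4635) = -60.806570 mm/rad

s = 15.0456, ds/dθ = -60.8066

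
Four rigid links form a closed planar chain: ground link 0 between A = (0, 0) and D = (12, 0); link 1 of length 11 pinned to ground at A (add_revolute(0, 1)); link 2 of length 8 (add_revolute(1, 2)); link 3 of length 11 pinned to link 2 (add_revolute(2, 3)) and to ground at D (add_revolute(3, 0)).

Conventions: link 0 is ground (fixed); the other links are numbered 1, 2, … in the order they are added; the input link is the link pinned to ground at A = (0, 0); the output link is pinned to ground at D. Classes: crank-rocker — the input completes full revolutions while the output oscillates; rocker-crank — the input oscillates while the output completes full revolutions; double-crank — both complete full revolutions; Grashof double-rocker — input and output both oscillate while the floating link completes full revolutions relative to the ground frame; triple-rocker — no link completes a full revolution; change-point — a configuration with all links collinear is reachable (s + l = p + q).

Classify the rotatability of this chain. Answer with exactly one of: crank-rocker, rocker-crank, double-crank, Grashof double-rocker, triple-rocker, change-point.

lengths: ground=12, input=11, coupler=8, output=11
sorted: s=8 (shortest), l=12 (longest), p+q=22
s + l = 20 vs p + q = 22
s + l < p + q (Grashof) with shortest = coupler link → Grashof double-rocker

Grashof double-rocker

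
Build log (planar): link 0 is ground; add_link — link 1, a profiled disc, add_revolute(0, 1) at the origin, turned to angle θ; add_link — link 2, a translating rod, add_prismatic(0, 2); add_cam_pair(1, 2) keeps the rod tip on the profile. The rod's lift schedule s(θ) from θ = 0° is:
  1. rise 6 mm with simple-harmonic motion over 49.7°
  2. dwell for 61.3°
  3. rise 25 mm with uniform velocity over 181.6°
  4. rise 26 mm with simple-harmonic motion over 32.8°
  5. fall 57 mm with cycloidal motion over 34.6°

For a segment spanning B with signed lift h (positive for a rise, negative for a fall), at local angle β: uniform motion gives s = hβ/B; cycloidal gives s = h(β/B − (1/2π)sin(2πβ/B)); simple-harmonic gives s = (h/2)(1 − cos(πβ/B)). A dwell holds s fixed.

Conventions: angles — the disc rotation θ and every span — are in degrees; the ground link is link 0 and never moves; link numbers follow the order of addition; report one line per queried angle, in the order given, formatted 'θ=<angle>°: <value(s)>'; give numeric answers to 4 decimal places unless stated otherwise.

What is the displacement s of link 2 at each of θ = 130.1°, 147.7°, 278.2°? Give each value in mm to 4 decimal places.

seg 1 [0°–49.7°] simple-harmonic, h=6: full span → s += 6 → s = 6.0000
seg 2 [49.7°–111°] dwell: s stays 6.0000
seg 3 [111°–292.6°] uniform, h=25: θ=130.1° here. β=19.1, B=181.6. 25·19.1/181.6 = 2.6294 → s = 8.6294
seg 3 [111°–292.6°] uniform, h=25: θ=147.7° here. β=36.7, B=181.6. 25·36.7/181.6 = 5.0523 → s = 11.0523
seg 3 [111°–292.6°] uniform, h=25: θ=278.2° here. β=167.2, B=181.6. 25·167.2/181.6 = 23.0176 → s = 29.0176

θ=130.1°: 8.6294
θ=147.7°: 11.0523
θ=278.2°: 29.0176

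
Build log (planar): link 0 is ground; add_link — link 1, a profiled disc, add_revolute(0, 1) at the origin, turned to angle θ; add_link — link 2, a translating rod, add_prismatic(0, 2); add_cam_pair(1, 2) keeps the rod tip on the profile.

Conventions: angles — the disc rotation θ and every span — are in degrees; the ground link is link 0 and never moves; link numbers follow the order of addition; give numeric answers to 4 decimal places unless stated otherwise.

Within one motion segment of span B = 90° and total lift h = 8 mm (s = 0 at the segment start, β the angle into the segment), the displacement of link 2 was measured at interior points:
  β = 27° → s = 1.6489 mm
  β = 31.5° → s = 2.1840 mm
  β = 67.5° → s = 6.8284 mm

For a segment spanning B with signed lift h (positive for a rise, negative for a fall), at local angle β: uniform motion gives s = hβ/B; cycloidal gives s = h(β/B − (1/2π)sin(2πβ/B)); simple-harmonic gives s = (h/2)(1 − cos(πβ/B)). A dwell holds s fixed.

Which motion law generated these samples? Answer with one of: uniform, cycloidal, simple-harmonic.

candidates at β/B = r: uniform s = h·r (linear in β); cycloidal s = h·(r − sin(2πr)/(2π)); simple-harmonic s = (h/2)(1 − cos(πr))
β=27°: printed 1.6489 | uniform 2.4000, cycloidal 1.1891, simple-harmonic 1.6489
β=31.5°: printed 2.1840 | uniform 2.8000, cycloidal 1.7699, simple-harmonic 2.1840
β=67.5°: printed 6.8284 | uniform 6.0000, cycloidal 7.2732, simple-harmonic 6.8284
only one law matches every sample → simple-harmonic

simple-harmonic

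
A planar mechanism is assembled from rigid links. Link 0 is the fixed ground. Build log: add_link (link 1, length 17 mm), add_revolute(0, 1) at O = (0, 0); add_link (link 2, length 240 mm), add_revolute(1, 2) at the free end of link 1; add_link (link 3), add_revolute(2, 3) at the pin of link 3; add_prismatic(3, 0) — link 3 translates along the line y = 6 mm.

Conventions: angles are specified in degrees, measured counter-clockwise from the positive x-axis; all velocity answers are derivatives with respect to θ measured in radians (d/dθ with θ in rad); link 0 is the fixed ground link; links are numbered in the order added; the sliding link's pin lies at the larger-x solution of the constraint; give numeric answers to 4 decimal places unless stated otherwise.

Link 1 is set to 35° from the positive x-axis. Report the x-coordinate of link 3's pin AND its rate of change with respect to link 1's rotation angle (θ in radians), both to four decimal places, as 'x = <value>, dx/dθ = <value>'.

geometry: r = 17 mm, L = 240 mm, e = 6 mm
crank pin P = (r cos θ, r sin θ) = (13.925585, 9.750799)
h = r sin θ − e = 9.750799 − 6 = 3.750799
x = r cos θ + √(L² − h²) = 13.925585 + 239.970689 = 253.896274
dx/dθ = −r sin θ − h·r cos θ/√(L² − h²) (θ in radians; h = 3.750799) = -9.968460

x = 253.8963, dx/dθ = -9.9685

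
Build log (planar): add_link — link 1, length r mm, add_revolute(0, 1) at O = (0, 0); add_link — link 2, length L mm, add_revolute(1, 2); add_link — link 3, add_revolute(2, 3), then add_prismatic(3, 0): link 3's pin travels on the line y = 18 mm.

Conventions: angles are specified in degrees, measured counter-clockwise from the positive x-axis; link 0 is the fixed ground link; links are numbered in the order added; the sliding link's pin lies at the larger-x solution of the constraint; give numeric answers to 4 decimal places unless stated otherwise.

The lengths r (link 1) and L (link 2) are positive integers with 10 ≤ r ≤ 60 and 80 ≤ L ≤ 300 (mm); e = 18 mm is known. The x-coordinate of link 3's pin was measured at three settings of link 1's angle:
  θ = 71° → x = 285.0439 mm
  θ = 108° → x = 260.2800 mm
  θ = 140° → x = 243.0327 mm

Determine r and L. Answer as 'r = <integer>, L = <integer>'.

constraint per measurement: (x − r cos θ)² + (r sin θ − e)² = L²
subtracting the θ₁ and θ₂ equations cancels the r² and L² terms:
r = (x₁² − x₂²) / (2[(x₁cos θ₁ + e sin θ₁) − (x₂cos θ₂ + e sin θ₂)]) = 39.0000 → r = 39
L² = (x₁ − r cos θ₁)² + (r sin θ₁ − e)² = 74529.0220 → L = 273.0000 → L = 273
check at θ₃=140°: x = 243.0327 (printed 243.0327) ✓

r = 39, L = 273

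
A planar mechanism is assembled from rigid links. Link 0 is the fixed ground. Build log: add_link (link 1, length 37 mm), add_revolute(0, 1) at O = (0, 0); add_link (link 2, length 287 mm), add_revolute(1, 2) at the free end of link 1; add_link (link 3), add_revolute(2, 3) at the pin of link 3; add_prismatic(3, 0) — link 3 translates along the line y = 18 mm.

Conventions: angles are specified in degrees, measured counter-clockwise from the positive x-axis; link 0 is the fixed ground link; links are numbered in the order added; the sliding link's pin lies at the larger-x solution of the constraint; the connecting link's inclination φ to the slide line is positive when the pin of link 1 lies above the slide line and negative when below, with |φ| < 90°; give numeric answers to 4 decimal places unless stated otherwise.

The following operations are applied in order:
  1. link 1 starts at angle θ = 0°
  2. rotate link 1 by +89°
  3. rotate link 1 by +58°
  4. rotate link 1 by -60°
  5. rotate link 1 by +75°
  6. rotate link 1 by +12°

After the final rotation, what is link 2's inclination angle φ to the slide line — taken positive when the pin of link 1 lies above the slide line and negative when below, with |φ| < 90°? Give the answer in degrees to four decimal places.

geometry: r = 37 mm, L = 287 mm, e = 18 mm; θ starts at 0°
rotate link 1 by +89°: θ ← 0° +89° = 89°
rotate link 1 by +58°: θ ← 89° +58° = 147°
rotate link 1 by -60°: θ ← 147° -60° = 87°
rotate link 1 by +75°: θ ← 87° +75° = 162°
rotate link 1 by +12°: θ ← 162° +12° = 174°
h = r sin θ − e = 3.867553 − 18 = -14.132447
sin φ = h / L = -14.132447 / 287 = -0.04924198
φ = arcsin(-0.04924198) = -2.822499°

-2.8225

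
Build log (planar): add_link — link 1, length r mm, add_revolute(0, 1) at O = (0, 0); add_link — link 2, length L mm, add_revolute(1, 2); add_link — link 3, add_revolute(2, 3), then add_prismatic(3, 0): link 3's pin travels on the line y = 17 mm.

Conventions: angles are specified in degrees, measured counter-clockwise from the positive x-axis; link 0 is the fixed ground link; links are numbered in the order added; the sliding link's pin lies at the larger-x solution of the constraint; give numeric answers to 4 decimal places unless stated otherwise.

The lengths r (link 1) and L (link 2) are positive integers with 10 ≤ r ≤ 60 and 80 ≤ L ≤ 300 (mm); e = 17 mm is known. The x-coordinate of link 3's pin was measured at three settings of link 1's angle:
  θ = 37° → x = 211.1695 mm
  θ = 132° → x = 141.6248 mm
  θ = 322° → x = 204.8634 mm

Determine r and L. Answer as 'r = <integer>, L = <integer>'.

constraint per measurement: (x − r cos θ)² + (r sin θ − e)² = L²
subtracting the θ₁ and θ₂ equations cancels the r² and L² terms:
r = (x₁² − x₂²) / (2[(x₁cos θ₁ + e sin θ₁) − (x₂cos θ₂ + e sin θ₂)]) = 47.0000 → r = 47
L² = (x₁ − r cos θ₁)² + (r sin θ₁ − e)² = 30275.9960 → L = 174.0000 → L = 174
check at θ₃=322°: x = 204.8634 (printed 204.8634) ✓

r = 47, L = 174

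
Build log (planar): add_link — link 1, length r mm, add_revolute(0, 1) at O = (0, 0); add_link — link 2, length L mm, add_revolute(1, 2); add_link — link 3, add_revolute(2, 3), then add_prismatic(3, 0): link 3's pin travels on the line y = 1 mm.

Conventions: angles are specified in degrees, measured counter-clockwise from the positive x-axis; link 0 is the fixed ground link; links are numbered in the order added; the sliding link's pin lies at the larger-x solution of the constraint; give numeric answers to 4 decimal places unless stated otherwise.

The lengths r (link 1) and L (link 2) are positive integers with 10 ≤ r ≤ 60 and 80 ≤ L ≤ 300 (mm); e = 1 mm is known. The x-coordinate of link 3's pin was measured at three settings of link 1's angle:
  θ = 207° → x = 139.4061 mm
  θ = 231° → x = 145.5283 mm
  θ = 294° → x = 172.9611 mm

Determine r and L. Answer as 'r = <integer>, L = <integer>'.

constraint per measurement: (x − r cos θ)² + (r sin θ − e)² = L²
subtracting the θ₁ and θ₂ equations cancels the r² and L² terms:
r = (x₁² − x₂²) / (2[(x₁cos θ₁ + e sin θ₁) − (x₂cos θ₂ + e sin θ₂)]) = 26.9996 → r = 27
L² = (x₁ − r cos θ₁)² + (r sin θ₁ − e)² = 26896.0104 → L = 164.0000 → L = 164
check at θ₃=294°: x = 172.9611 (printed 172.9611) ✓

r = 27, L = 164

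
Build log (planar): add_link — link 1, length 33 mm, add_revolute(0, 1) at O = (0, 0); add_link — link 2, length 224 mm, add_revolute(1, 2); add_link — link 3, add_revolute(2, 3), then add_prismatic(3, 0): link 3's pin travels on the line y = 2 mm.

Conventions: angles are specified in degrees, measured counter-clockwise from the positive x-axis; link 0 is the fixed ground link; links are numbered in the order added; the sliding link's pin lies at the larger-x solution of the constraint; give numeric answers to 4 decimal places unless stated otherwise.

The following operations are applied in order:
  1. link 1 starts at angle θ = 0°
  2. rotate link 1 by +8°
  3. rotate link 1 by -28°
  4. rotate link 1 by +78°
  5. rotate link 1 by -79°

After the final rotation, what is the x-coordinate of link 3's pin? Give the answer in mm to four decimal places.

geometry: r = 33 mm, L = 224 mm, e = 2 mm; θ starts at 0°
rotate link 1 by +8°: θ ← 0° +8° = 8°
rotate link 1 by -28°: θ ← 8° -28° = -20°
rotate link 1 by +78°: θ ← -20° +78° = 58°
rotate link 1 by -79°: θ ← 58° -79° = -21°
crank pin P = (r cos θ, r sin θ) = (30.808154, -11.826142)
h = r sin θ − e = -11.826142 − 2 = -13.826142
x = r cos θ + √(L² − h²) = 30.808154 + 223.572891 = 254.381046

254.3810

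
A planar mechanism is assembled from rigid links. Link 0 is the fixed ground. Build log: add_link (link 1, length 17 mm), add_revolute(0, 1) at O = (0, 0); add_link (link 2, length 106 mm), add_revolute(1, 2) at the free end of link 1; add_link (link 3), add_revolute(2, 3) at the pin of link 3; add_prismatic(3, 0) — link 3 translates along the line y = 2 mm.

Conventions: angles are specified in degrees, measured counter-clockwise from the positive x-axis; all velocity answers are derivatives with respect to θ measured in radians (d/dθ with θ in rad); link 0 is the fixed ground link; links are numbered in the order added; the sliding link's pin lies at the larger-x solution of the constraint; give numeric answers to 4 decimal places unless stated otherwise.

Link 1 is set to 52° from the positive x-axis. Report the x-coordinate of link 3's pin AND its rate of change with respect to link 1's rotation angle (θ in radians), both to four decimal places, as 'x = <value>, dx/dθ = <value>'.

geometry: r = 17 mm, L = 106 mm, e = 2 mm
crank pin P = (r cos θ, r sin θ) = (10.466245, 13.396183)
h = r sin θ − e = 13.396183 − 2 = 11.396183
x = r cos θ + √(L² − h²) = 10.466245 + 105.385611 = 115.851856
dx/dθ = −r sin θ − h·r cos θ/√(L² − h²) (θ in radians; h = 11.396183) = -14.527981

x = 115.8519, dx/dθ = -14.5280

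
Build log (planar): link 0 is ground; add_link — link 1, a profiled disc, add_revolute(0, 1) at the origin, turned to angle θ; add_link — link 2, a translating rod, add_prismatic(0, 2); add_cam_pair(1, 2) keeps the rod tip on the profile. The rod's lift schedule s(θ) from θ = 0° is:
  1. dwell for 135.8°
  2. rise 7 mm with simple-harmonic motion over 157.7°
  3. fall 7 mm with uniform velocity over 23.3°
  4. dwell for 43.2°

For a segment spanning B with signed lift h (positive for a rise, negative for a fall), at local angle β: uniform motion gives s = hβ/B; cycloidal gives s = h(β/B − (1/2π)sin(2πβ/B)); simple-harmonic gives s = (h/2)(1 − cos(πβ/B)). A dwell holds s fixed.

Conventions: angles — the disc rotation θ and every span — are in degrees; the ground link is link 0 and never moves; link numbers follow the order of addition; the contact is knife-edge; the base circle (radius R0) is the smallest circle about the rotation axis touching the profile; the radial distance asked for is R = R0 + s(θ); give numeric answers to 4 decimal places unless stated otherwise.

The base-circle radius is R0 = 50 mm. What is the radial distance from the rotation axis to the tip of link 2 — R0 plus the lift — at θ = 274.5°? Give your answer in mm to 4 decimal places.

seg 1 [0°–135.8°] dwell: s stays 0.0000
seg 2 [135.8°–293.5°] simple-harmonic, h=7: θ=274.5° here. β=138.7, B=157.7. 7/2·(1 − cos(π·0.8795)) = 6.7523 → s = 6.7523
R = R0 + s = 50 + 6.7523 = 56.7523

56.7523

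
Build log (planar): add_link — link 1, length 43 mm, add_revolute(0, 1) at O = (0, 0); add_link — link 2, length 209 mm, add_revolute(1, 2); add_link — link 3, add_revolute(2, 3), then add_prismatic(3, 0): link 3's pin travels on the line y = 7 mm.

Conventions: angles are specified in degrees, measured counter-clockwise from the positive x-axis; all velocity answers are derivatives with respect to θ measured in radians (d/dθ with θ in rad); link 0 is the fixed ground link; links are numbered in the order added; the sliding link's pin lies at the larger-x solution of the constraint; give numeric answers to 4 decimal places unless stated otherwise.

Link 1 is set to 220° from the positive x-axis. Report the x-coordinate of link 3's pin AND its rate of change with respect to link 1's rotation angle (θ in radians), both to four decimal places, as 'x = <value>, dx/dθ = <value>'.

geometry: r = 43 mm, L = 209 mm, e = 7 mm
crank pin P = (r cos θ, r sin θ) = (-32.939911, -27.639867)
h = r sin θ − e = -27.639867 − 7 = -34.639867
x = r cos θ + √(L² − h²) = -32.939911 + 206.109387 = 173.169476
dx/dθ = −r sin θ − h·r cos θ/√(L² − h²) (θ in radians; h = -34.639867) = 22.103806

x = 173.1695, dx/dθ = 22.1038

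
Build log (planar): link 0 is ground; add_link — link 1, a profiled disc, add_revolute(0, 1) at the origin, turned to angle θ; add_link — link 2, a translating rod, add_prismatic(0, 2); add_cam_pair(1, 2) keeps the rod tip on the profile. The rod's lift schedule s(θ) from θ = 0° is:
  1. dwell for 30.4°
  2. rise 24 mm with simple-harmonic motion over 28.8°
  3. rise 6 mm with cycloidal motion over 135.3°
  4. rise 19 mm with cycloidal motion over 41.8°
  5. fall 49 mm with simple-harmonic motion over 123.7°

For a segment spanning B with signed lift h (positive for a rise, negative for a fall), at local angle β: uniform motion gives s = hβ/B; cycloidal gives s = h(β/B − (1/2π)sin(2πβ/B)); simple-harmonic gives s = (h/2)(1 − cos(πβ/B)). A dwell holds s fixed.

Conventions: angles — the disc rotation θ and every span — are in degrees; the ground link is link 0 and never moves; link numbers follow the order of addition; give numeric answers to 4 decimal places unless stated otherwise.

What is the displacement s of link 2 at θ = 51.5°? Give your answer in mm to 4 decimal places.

seg 1 [0°–30.4°] dwell: s stays 0.0000
seg 2 [30.4°–59.2°] simple-harmonic, h=24: θ=51.5° here. β=21.1, B=28.8. 24/2·(1 − cos(π·0.7326)) = 20.0101 → s = 20.0101

20.0101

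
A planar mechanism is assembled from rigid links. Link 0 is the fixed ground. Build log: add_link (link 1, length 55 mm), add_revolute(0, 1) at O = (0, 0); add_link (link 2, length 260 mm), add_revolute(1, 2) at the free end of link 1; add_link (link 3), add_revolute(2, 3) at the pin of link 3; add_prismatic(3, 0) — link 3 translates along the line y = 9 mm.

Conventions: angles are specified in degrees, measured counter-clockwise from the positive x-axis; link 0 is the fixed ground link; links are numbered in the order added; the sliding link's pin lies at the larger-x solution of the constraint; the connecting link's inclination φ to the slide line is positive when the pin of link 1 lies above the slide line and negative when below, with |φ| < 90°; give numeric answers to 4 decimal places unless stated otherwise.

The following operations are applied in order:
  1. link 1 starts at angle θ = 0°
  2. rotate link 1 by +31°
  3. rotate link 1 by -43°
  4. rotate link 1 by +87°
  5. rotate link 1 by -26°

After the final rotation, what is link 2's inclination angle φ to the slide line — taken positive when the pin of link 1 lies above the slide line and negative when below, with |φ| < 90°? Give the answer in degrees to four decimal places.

geometry: r = 55 mm, L = 260 mm, e = 9 mm; θ starts at 0°
rotate link 1 by +31°: θ ← 0° +31° = 31°
rotate link 1 by -43°: θ ← 31° -43° = -12°
rotate link 1 by +87°: θ ← -12° +87° = 75°
rotate link 1 by -26°: θ ← 75° -26° = 49°
h = r sin θ − e = 41.509027 − 9 = 32.509027
sin φ = h / L = 32.509027 / 260 = 0.12503472
φ = arcsin(0.12503472) = 7.182761°

7.1828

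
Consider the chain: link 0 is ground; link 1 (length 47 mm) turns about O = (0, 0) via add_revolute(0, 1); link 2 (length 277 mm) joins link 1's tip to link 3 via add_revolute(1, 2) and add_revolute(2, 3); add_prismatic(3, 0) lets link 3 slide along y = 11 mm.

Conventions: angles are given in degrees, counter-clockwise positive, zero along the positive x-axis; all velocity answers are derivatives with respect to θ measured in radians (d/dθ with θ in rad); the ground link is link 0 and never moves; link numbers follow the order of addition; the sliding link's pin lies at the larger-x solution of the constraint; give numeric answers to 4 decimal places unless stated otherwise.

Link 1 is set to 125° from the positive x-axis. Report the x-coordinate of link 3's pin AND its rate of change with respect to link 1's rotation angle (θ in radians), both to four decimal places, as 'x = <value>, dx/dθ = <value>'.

geometry: r = 47 mm, L = 277 mm, e = 11 mm
crank pin P = (r cos θ, r sin θ) = (-26.958093, 38.500146)
h = r sin θ − e = 38.500146 − 11 = 27.500146
x = r cos θ + √(L² − h²) = -26.958093 + 275.631533 = 248.673440
dx/dθ = −r sin θ − h·r cos θ/√(L² − h²) (θ in radians; h = 27.500146) = -35.810499

x = 248.6734, dx/dθ = -35.8105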